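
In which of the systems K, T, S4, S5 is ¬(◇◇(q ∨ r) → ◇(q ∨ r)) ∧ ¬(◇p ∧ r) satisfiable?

K, T

T-tableau for the formula:
1. ¬(◇◇(q ∨ r) → ◇(q ∨ r)) ∧ ¬(◇p ∧ r), u
2. ¬(◇◇(q ∨ r) → ◇(q ∨ r)), u   [∧-rule on 1]
3. ¬(◇p ∧ r), u   [∧-rule on 1]
4. ◇◇(q ∨ r), u   [¬→-rule on 2]
5. ¬◇(q ∨ r), u   [¬→-rule on 2]
6. ¬(q ∨ r), u   [¬◇-rule on 5 via uRu]
7. ¬q, u   [¬∨-rule on 6]
8. ¬r, u   [¬∨-rule on 6]
9. ◇(q ∨ r), v   [◇-rule on 4: fresh world v, uRv]
10. ¬(q ∨ r), v   [¬◇-rule on 5 via uRv]
11. ¬q, v   [¬∨-rule on 10]
12. ¬r, v   [¬∨-rule on 10]
13. q ∨ r, w   [◇-rule on 9: fresh world w, vRw]
14. r, w   [∨-rule on 13 (branches; this branch)]
Accessibility: uRu, uRv, vRv, vRw, wRw
Complete open branch: satisfiable in T, hence also in K (this T-model is also a K-model).
S4-tableau for the formula:
1. ¬(◇◇(q ∨ r) → ◇(q ∨ r)) ∧ ¬(◇p ∧ r), u
2. ¬(◇◇(q ∨ r) → ◇(q ∨ r)), u   [∧-rule on 1]
3. ¬(◇p ∧ r), u   [∧-rule on 1]
4. ◇◇(q ∨ r), u   [¬→-rule on 2]
5. ¬◇(q ∨ r), u   [¬→-rule on 2]
6. ¬(q ∨ r), u   [¬◇-rule on 5 via uRu]
7. ¬q, u   [¬∨-rule on 6]
8. ¬r, u   [¬∨-rule on 6]
9. ¬◇p, u   [¬∧-rule on 3 (branches; this branch)]
10. ¬p, u   [¬◇-rule on 9 via uRu]
11. ◇(q ∨ r), v   [◇-rule on 4: fresh world v, uRv]
12. ¬(q ∨ r), v   [¬◇-rule on 5 via uRv]
13. ¬q, v   [¬∨-rule on 12]
14. ¬r, v   [¬∨-rule on 12]
15. ¬p, v   [¬◇-rule on 9 via uRv]
16. q ∨ r, w   [◇-rule on 11: fresh world w, vRw]
17. ¬(q ∨ r), w   [¬◇-rule on 5 via uRw]
18. ¬q, w   [¬∨-rule on 17]
19. ¬r, w   [¬∨-rule on 17]
20. ¬p, w   [¬◇-rule on 9 via uRw]
21. r, w   [∨-rule on 16 (branches; this branch)]
Accessibility: uRu, uRv, uRw, vRv, vRw, wRw
Branch closes: r and ¬r both at w.
Every branch closes (one shown): unsatisfiable in S4, hence also in S5 (every S5-frame is an S4-frame).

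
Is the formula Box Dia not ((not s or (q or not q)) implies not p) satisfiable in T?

Satisfiable

1. Box Dia not ((not s or (q or not q)) implies not p), u
2. Dia not ((not s or (q or not q)) implies not p), u
3. not ((not s or (q or not q)) implies not p), v
4. not s or (q or not q), v
5. p, v
6. Dia not ((not s or (q or not q)) implies not p), v
7. q or not q, v
8. not q, v
9. not ((not s or (q or not q)) implies not p), w
10. not s or (q or not q), w
11. p, w
12. q or not q, w
13. not q, w
Accessibility: uRu, uRv, vRv, vRw, wRw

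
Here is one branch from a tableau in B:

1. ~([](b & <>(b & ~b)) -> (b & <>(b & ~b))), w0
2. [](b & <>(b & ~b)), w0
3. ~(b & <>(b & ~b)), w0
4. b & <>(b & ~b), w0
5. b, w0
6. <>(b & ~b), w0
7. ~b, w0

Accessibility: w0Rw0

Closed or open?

Yes, closed

Both b and ~b appear at w0.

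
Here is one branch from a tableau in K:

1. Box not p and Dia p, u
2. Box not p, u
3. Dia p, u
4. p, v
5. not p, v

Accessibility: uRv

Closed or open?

Both p and not p appear at v.

Closed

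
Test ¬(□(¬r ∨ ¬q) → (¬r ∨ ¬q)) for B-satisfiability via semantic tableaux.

No, unsatisfiable

1. ¬(□(¬r ∨ ¬q) → (¬r ∨ ¬q)), w0
2. □(¬r ∨ ¬q), w0
3. ¬(¬r ∨ ¬q), w0
4. r, w0
5. q, w0
6. ¬r ∨ ¬q, w0
7. ¬q, w0
Accessibility: w0Rw0
Branch closes: q and ¬q both at w0.
(One branch shown.) All branches close.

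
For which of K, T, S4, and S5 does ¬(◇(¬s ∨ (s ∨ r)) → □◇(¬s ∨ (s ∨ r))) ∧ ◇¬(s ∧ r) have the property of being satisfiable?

K

K-tableau for the formula:
1. ¬(◇(¬s ∨ (s ∨ r)) → □◇(¬s ∨ (s ∨ r))) ∧ ◇¬(s ∧ r), 0
2. ¬(◇(¬s ∨ (s ∨ r)) → □◇(¬s ∨ (s ∨ r))), 0
3. ◇¬(s ∧ r), 0
4. ◇(¬s ∨ (s ∨ r)), 0
5. ¬□◇(¬s ∨ (s ∨ r)), 0
6. ¬(s ∧ r), 1
7. ¬r, 1
8. ¬s ∨ (s ∨ r), 2
9. s ∨ r, 2
10. r, 2
11. ¬◇(¬s ∨ (s ∨ r)), 3
Accessibility: 0R1, 0R2, 0R3
Complete open branch: satisfiable in K.
T-tableau for the formula:
1. ¬(◇(¬s ∨ (s ∨ r)) → □◇(¬s ∨ (s ∨ r))) ∧ ◇¬(s ∧ r), 0
2. ¬(◇(¬s ∨ (s ∨ r)) → □◇(¬s ∨ (s ∨ r))), 0
3. ◇¬(s ∧ r), 0
4. ◇(¬s ∨ (s ∨ r)), 0
5. ¬□◇(¬s ∨ (s ∨ r)), 0
6. ¬(s ∧ r), 1
7. ¬r, 1
8. ¬s ∨ (s ∨ r), 2
9. s ∨ r, 2
10. r, 2
11. ¬◇(¬s ∨ (s ∨ r)), 3
12. ¬(¬s ∨ (s ∨ r)), 3
13. s, 3
14. ¬(s ∨ r), 3
15. ¬s, 3
16. ¬r, 3
Accessibility: 0R0, 0R1, 0R2, 0R3, 1R1, 2R2, 3R3
Branch closes: s and ¬s both at 3.
Every branch closes (one shown): unsatisfiable in T, hence also in S4, S5 (every S4/S5-frame is a T-frame).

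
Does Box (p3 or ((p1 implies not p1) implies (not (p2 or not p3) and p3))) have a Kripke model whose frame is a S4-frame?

Satisfiable (open branch found)

1. Box (p3 or ((p1 implies not p1) implies (not (p2 or not p3) and p3))), u
2. p3 or ((p1 implies not p1) implies (not (p2 or not p3) and p3)), u
3. (p1 implies not p1) implies (not (p2 or not p3) and p3), u
4. not (p2 or not p3) and p3, u
5. not (p2 or not p3), u
6. p3, u
7. not p2, u
Accessibility: uRu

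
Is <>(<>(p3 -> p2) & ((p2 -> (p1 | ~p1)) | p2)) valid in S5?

Tableau for the negation ~<>(<>(p3 -> p2) & ((p2 -> (p1 | ~p1)) | p2)):
1. ~<>(<>(p3 -> p2) & ((p2 -> (p1 | ~p1)) | p2)), u
2. ~(<>(p3 -> p2) & ((p2 -> (p1 | ~p1)) | p2)), u
3. ~<>(p3 -> p2), u
4. ~(p3 -> p2), u
5. p3, u
6. ~p2, u
Accessibility: uRu
The negation has an open branch (countermodel exists).

Invalid (countermodel exists)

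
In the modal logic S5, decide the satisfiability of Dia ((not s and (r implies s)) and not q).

Satisfiable (open branch found)

1. Dia ((not s and (r implies s)) and not q), w0
2. (not s and (r implies s)) and not q, w1
3. not s and (r implies s), w1
4. not q, w1
5. not s, w1
6. r implies s, w1
7. not r, w1
Accessibility: w0Rw0, w0Rw1, w1Rw0, w1Rw1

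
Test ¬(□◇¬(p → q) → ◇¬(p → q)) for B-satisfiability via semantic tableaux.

1. ¬(□◇¬(p → q) → ◇¬(p → q)), u
2. □◇¬(p → q), u   [¬→-rule on 1]
3. ¬◇¬(p → q), u   [¬→-rule on 1]
4. ◇¬(p → q), u   [□-rule on 2 via uRu]
5. p → q, u   [¬◇-rule on 3 via uRu]
6. q, u   [→-rule on 5 (branches; this branch)]
7. ¬(p → q), v   [◇-rule on 4: fresh world v, uRv]
8. p, v   [¬→-rule on 7]
9. ¬q, v   [¬→-rule on 7]
10. ◇¬(p → q), v   [□-rule on 2 via uRv]
11. p → q, v   [¬◇-rule on 3 via uRv]
12. q, v   [→-rule on 11 (branches; this branch)]
Accessibility: uRu, uRv, vRu, vRv
Branch closes: q and ¬q both at v.
Every branch closes; the branch above is one of them.

Unsatisfiable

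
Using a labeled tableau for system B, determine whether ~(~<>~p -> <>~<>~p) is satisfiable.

Unsatisfiable

1. ~(~<>~p -> <>~<>~p), u
2. ~<>~p, u
3. ~<>~<>~p, u
4. p, u
5. <>~p, u
6. ~p, v
7. p, v
Accessibility: uRu, uRv, vRu, vRv
Branch closes: p and ~p both at v.
Every branch closes; the branch above is one of them.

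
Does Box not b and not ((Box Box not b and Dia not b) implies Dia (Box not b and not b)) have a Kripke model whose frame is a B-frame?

No, unsatisfiable

1. Box not b and not ((Box Box not b and Dia not b) implies Dia (Box not b and not b)), u
2. Box not b, u
3. not ((Box Box not b and Dia not b) implies Dia (Box not b and not b)), u
4. Box Box not b and Dia not b, u
5. not Dia (Box not b and not b), u
6. Box Box not b, u
7. Dia not b, u
8. not b, u
9. not (Box not b and not b), u
10. not Box not b, u
11. not b, v
12. not (Box not b and not b), v
13. Box not b, v
14. not Box not b, v
15. b, w
16. not b, w
Accessibility: uRu, uRv, uRw, vRu, vRv, wRu, wRw
Branch closes: b and not b both at w.
Every branch closes; the branch above is one of them.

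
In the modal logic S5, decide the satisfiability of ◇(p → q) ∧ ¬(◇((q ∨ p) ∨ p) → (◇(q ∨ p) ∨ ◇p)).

Unsatisfiable (every branch closes)

1. ◇(p → q) ∧ ¬(◇((q ∨ p) ∨ p) → (◇(q ∨ p) ∨ ◇p)), 0
2. ◇(p → q), 0   [∧-rule on 1]
3. ¬(◇((q ∨ p) ∨ p) → (◇(q ∨ p) ∨ ◇p)), 0   [∧-rule on 1]
4. ◇((q ∨ p) ∨ p), 0   [¬→-rule on 3]
5. ¬(◇(q ∨ p) ∨ ◇p), 0   [¬→-rule on 3]
6. ¬◇(q ∨ p), 0   [¬∨-rule on 5]
7. ¬◇p, 0   [¬∨-rule on 5]
8. ¬(q ∨ p), 0   [¬◇-rule on 6 via 0R0]
9. ¬q, 0   [¬∨-rule on 8]
10. ¬p, 0   [¬∨-rule on 8]
11. p → q, 1   [◇-rule on 2: fresh world 1, 0R1]
12. ¬(q ∨ p), 1   [¬◇-rule on 6 via 0R1]
13. ¬q, 1   [¬∨-rule on 12]
14. ¬p, 1   [¬∨-rule on 12]
15. (q ∨ p) ∨ p, 2   [◇-rule on 4: fresh world 2, 0R2]
16. ¬(q ∨ p), 2   [¬◇-rule on 6 via 0R2]
17. ¬q, 2   [¬∨-rule on 16]
18. ¬p, 2   [¬∨-rule on 16]
19. q ∨ p, 2   [∨-rule on 15 (branches; this branch)]
20. p, 2   [∨-rule on 19 (branches; this branch)]
Accessibility: 0R0, 0R1, 0R2, 1R0, 1R1, 1R2, 2R0, 2R1, 2R2
Branch closes: p and ¬p both at 2.
Every branch closes; the branch above is one of them.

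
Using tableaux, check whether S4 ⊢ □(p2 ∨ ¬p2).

Tableau for the negation ¬□(p2 ∨ ¬p2):
1. ¬□(p2 ∨ ¬p2), w0
2. ¬(p2 ∨ ¬p2), w1
3. ¬p2, w1
4. p2, w1
Accessibility: w0Rw0, w0Rw1, w1Rw1
Branch closes: p2 and ¬p2 both at w1.
Every branch of the negation's tableau closes; the branch above is one of them.

Valid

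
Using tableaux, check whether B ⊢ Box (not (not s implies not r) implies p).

Tableau for the negation not Box (not (not s implies not r) implies p):
1. not Box (not (not s implies not r) implies p), w0
2. not (not (not s implies not r) implies p), w1
3. not (not s implies not r), w1
4. not p, w1
5. not s, w1
6. r, w1
Accessibility: w0Rw0, w0Rw1, w1Rw0, w1Rw1
The negation has an open branch (countermodel exists).

Invalid (countermodel exists)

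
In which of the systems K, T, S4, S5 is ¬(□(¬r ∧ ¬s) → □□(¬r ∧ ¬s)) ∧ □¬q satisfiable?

S4-tableau for the formula:
1. ¬(□(¬r ∧ ¬s) → □□(¬r ∧ ¬s)) ∧ □¬q, u
2. ¬(□(¬r ∧ ¬s) → □□(¬r ∧ ¬s)), u
3. □¬q, u
4. □(¬r ∧ ¬s), u
5. ¬□□(¬r ∧ ¬s), u
6. ¬q, u
7. ¬r ∧ ¬s, u
8. ¬r, u
9. ¬s, u
10. ¬□(¬r ∧ ¬s), v
11. ¬q, v
12. ¬r ∧ ¬s, v
13. ¬r, v
14. ¬s, v
15. ¬(¬r ∧ ¬s), w
16. ¬q, w
17. ¬r ∧ ¬s, w
18. ¬r, w
19. ¬s, w
20. s, w
Accessibility: uRu, uRv, uRw, vRv, vRw, wRw
Branch closes: s and ¬s both at w.
Every branch closes (one shown): unsatisfiable in S4, hence also in S5 (every S5-frame is an S4-frame).
T-tableau for the formula:
1. ¬(□(¬r ∧ ¬s) → □□(¬r ∧ ¬s)) ∧ □¬q, u
2. ¬(□(¬r ∧ ¬s) → □□(¬r ∧ ¬s)), u
3. □¬q, u
4. □(¬r ∧ ¬s), u
5. ¬□□(¬r ∧ ¬s), u
6. ¬q, u
7. ¬r ∧ ¬s, u
8. ¬r, u
9. ¬s, u
10. ¬□(¬r ∧ ¬s), v
11. ¬q, v
12. ¬r ∧ ¬s, v
13. ¬r, v
14. ¬s, v
15. ¬(¬r ∧ ¬s), w
16. s, w
Accessibility: uRu, uRv, vRv, vRw, wRw
Complete open branch: satisfiable in T, hence also in K (this T-model is also a K-model).

K, T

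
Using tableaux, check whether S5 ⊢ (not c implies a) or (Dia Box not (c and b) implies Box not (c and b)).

Tableau for the negation not ((not c implies a) or (Dia Box not (c and b) implies Box not (c and b))):
1. not ((not c implies a) or (Dia Box not (c and b) implies Box not (c and b))), w0
2. not (not c implies a), w0
3. not (Dia Box not (c and b) implies Box not (c and b)), w0
4. not c, w0
5. not a, w0
6. Dia Box not (c and b), w0
7. not Box not (c and b), w0
8. Box not (c and b), w1
9. not (c and b), w0
10. not (c and b), w1
11. not b, w0
12. not b, w1
13. c and b, w2
14. c, w2
15. b, w2
16. not (c and b), w2
17. not b, w2
Accessibility: w0Rw0, w0Rw1, w0Rw2, w1Rw0, w1Rw1, w1Rw2, w2Rw0, w2Rw1, w2Rw2
Branch closes: b and not b both at w2.
Every branch of the negation's tableau closes; the branch above is one of them.

Valid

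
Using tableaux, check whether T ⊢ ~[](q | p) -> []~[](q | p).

No, not valid

Tableau for the negation ~(~[](q | p) -> []~[](q | p)):
1. ~(~[](q | p) -> []~[](q | p)), 0
2. ~[](q | p), 0   [~->-rule on 1]
3. ~[]~[](q | p), 0   [~->-rule on 1]
4. ~(q | p), 1   [~[]-rule on 2: fresh world 1, 0R1]
5. ~q, 1   [~|-rule on 4]
6. ~p, 1   [~|-rule on 4]
7. [](q | p), 2   [~[]-rule on 3: fresh world 2, 0R2]
8. q | p, 2   [[]-rule on 7 via 2R2]
9. p, 2   [|-rule on 8 (branches; this branch)]
Accessibility: 0R0, 0R1, 0R2, 1R1, 2R2
The negation has an open branch (countermodel exists).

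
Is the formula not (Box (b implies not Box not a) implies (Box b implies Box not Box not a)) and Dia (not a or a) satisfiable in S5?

No, unsatisfiable

1. not (Box (b implies not Box not a) implies (Box b implies Box not Box not a)) and Dia (not a or a), u
2. not (Box (b implies not Box not a) implies (Box b implies Box not Box not a)), u   [and-rule on 1]
3. Dia (not a or a), u   [and-rule on 1]
4. Box (b implies not Box not a), u   [neg-implies-rule on 2]
5. not (Box b implies Box not Box not a), u   [neg-implies-rule on 2]
6. Box b, u   [neg-implies-rule on 5]
7. not Box not Box not a, u   [neg-implies-rule on 5]
8. b implies not Box not a, u   [Box-rule on 4 via uRu]
9. b, u   [Box-rule on 6 via uRu]
10. not Box not a, u   [implies-rule on 8 (branches; this branch)]
11. not a or a, v   [Dia-rule on 3: fresh world v, uRv]
12. b implies not Box not a, v   [Box-rule on 4 via uRv]
13. b, v   [Box-rule on 6 via uRv]
14. not a, v   [or-rule on 11 (branches; this branch)]
15. not Box not a, v   [implies-rule on 12 (branches; this branch)]
16. Box not a, w   [neg-Box-rule on 7: fresh world w, uRw]
17. b implies not Box not a, w   [Box-rule on 4 via uRw]
18. b, w   [Box-rule on 6 via uRw]
19. not a, u   [Box-rule on 16 via wRu]
20. not a, w   [Box-rule on 16 via wRw]
21. not Box not a, w   [implies-rule on 17 (branches; this branch)]
22. a, x   [neg-Box-rule on 10: fresh world x, uRx]
23. b implies not Box not a, x   [Box-rule on 4 via uRx]
24. b, x   [Box-rule on 6 via uRx]
25. not a, x   [Box-rule on 16 via wRx]
Accessibility: uRu, uRv, uRw, uRx, vRu, vRv, vRw, vRx, wRu, wRv, wRw, wRx, xRu, xRv, xRw, xRx
Branch closes: a and not a both at x.
(One branch shown.) All branches close.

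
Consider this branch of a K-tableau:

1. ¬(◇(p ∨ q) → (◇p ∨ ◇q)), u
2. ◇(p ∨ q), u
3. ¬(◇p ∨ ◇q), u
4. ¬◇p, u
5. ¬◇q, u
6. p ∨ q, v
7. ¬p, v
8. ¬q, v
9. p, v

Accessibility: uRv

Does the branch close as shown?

Both p and ¬p appear at v.

Yes, closed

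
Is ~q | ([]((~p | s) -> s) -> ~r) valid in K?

Tableau for the negation ~(~q | ([]((~p | s) -> s) -> ~r)):
1. ~(~q | ([]((~p | s) -> s) -> ~r)), u
2. q, u   [~|-rule on 1]
3. ~([]((~p | s) -> s) -> ~r), u   [~|-rule on 1]
4. []((~p | s) -> s), u   [~->-rule on 3]
5. r, u   [~->-rule on 3]
The negation has an open branch (countermodel exists).

Invalid (countermodel exists)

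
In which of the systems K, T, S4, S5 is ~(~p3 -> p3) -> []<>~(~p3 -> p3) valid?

S5

S4-tableau for the negation ~(~(~p3 -> p3) -> []<>~(~p3 -> p3)):
1. ~(~(~p3 -> p3) -> []<>~(~p3 -> p3)), u
2. ~(~p3 -> p3), u
3. ~[]<>~(~p3 -> p3), u
4. ~p3, u
5. ~<>~(~p3 -> p3), v
6. ~p3 -> p3, v
7. p3, v
Accessibility: uRu, uRv, vRv
Complete open branch: countermodel on an S4-frame, so not valid in S4, nor in K, T (the same frame is also a K-frame and a T-frame).
S5-tableau for the negation ~(~(~p3 -> p3) -> []<>~(~p3 -> p3)):
1. ~(~(~p3 -> p3) -> []<>~(~p3 -> p3)), u
2. ~(~p3 -> p3), u
3. ~[]<>~(~p3 -> p3), u
4. ~p3, u
5. ~<>~(~p3 -> p3), v
6. ~p3 -> p3, u
7. ~p3 -> p3, v
8. p3, u
Accessibility: uRu, uRv, vRu, vRv
Branch closes: p3 and ~p3 both at u.
Every branch closes (one shown): valid in S5.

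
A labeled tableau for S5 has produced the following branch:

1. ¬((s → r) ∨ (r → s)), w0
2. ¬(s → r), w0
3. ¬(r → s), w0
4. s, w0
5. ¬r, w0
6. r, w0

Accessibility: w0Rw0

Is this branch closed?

Both r and ¬r appear at w0.

Yes, closed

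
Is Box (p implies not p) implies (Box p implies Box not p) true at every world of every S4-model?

Tableau for the negation not (Box (p implies not p) implies (Box p implies Box not p)):
1. not (Box (p implies not p) implies (Box p implies Box not p)), w0
2. Box (p implies not p), w0   [neg-implies-rule on 1]
3. not (Box p implies Box not p), w0   [neg-implies-rule on 1]
4. Box p, w0   [neg-implies-rule on 3]
5. not Box not p, w0   [neg-implies-rule on 3]
6. p implies not p, w0   [Box-rule on 2 via w0Rw0]
7. p, w0   [Box-rule on 4 via w0Rw0]
8. not p, w0   [implies-rule on 6 (branches; this branch)]
Accessibility: w0Rw0
Branch closes: p and not p both at w0.
Every branch of the negation's tableau closes; the branch above is one of them.

Yes, valid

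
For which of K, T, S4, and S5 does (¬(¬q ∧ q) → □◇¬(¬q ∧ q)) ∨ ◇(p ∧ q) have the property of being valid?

T, S4, S5

T-tableau for the negation ¬((¬(¬q ∧ q) → □◇¬(¬q ∧ q)) ∨ ◇(p ∧ q)):
1. ¬((¬(¬q ∧ q) → □◇¬(¬q ∧ q)) ∨ ◇(p ∧ q)), u
2. ¬(¬(¬q ∧ q) → □◇¬(¬q ∧ q)), u   [¬∨-rule on 1]
3. ¬◇(p ∧ q), u   [¬∨-rule on 1]
4. ¬(¬q ∧ q), u   [¬→-rule on 2]
5. ¬□◇¬(¬q ∧ q), u   [¬→-rule on 2]
6. ¬(p ∧ q), u   [¬◇-rule on 3 via uRu]
7. ¬q, u   [¬∧-rule on 4 (branches; this branch)]
8. ¬◇¬(¬q ∧ q), v   [¬□-rule on 5: fresh world v, uRv]
9. ¬(p ∧ q), v   [¬◇-rule on 3 via uRv]
10. ¬q ∧ q, v   [¬◇-rule on 8 via vRv]
11. ¬q, v   [∧-rule on 10]
12. q, v   [∧-rule on 10]
Accessibility: uRu, uRv, vRv
Branch closes: q and ¬q both at v.
Every branch closes (one shown): valid in T, hence also in S4, S5 (every theorem of T is a theorem of S4 and S5).
K-tableau for the negation ¬((¬(¬q ∧ q) → □◇¬(¬q ∧ q)) ∨ ◇(p ∧ q)):
1. ¬((¬(¬q ∧ q) → □◇¬(¬q ∧ q)) ∨ ◇(p ∧ q)), u
2. ¬(¬(¬q ∧ q) → □◇¬(¬q ∧ q)), u   [¬∨-rule on 1]
3. ¬◇(p ∧ q), u   [¬∨-rule on 1]
4. ¬(¬q ∧ q), u   [¬→-rule on 2]
5. ¬□◇¬(¬q ∧ q), u   [¬→-rule on 2]
6. ¬q, u   [¬∧-rule on 4 (branches; this branch)]
7. ¬◇¬(¬q ∧ q), v   [¬□-rule on 5: fresh world v, uRv]
8. ¬(p ∧ q), v   [¬◇-rule on 3 via uRv]
9. ¬q, v   [¬∧-rule on 8 (branches; this branch)]
Accessibility: uRv
Complete open branch: countermodel on a K-frame, so not valid in K.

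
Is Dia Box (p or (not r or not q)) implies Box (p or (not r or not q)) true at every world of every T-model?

Invalid (countermodel exists)

Tableau for the negation not (Dia Box (p or (not r or not q)) implies Box (p or (not r or not q))):
1. not (Dia Box (p or (not r or not q)) implies Box (p or (not r or not q))), u
2. Dia Box (p or (not r or not q)), u
3. not Box (p or (not r or not q)), u
4. Box (p or (not r or not q)), v
5. p or (not r or not q), v
6. not r or not q, v
7. not q, v
8. not (p or (not r or not q)), w
9. not p, w
10. not (not r or not q), w
11. r, w
12. q, w
Accessibility: uRu, uRv, uRw, vRv, wRw
The negation has an open branch (countermodel exists).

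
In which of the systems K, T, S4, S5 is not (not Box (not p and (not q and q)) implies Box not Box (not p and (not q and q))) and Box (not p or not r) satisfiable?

K

K-tableau for the formula:
1. not (not Box (not p and (not q and q)) implies Box not Box (not p and (not q and q))) and Box (not p or not r), w0
2. not (not Box (not p and (not q and q)) implies Box not Box (not p and (not q and q))), w0
3. Box (not p or not r), w0
4. not Box (not p and (not q and q)), w0
5. not Box not Box (not p and (not q and q)), w0
6. not (not p and (not q and q)), w1
7. not p or not r, w1
8. not (not q and q), w1
9. not r, w1
10. not q, w1
11. Box (not p and (not q and q)), w2
12. not p or not r, w2
13. not r, w2
Accessibility: w0Rw1, w0Rw2
Complete open branch: satisfiable in K.
T-tableau for the formula:
1. not (not Box (not p and (not q and q)) implies Box not Box (not p and (not q and q))) and Box (not p or not r), w0
2. not (not Box (not p and (not q and q)) implies Box not Box (not p and (not q and q))), w0
3. Box (not p or not r), w0
4. not Box (not p and (not q and q)), w0
5. not Box not Box (not p and (not q and q)), w0
6. not p or not r, w0
7. not r, w0
8. not (not p and (not q and q)), w1
9. not p or not r, w1
10. not (not q and q), w1
11. not r, w1
12. not q, w1
13. Box (not p and (not q and q)), w2
14. not p or not r, w2
15. not p and (not q and q), w2
16. not p, w2
17. not q and q, w2
18. not q, w2
19. q, w2
Accessibility: w0Rw0, w0Rw1, w0Rw2, w1Rw1, w2Rw2
Branch closes: q and not q both at w2.
Every branch closes (one shown): unsatisfiable in T, hence also in S4, S5 (every S4/S5-frame is a T-frame).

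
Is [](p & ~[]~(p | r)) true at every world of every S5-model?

Not valid

Tableau for the negation ~[](p & ~[]~(p | r)):
1. ~[](p & ~[]~(p | r)), 0
2. ~(p & ~[]~(p | r)), 1   [~[]-rule on 1: fresh world 1, 0R1]
3. []~(p | r), 1   [~&-rule on 2 (branches; this branch)]
4. ~(p | r), 0   [[]-rule on 3 via 1R0]
5. ~p, 0   [~|-rule on 4]
6. ~r, 0   [~|-rule on 4]
7. ~(p | r), 1   [[]-rule on 3 via 1R1]
8. ~p, 1   [~|-rule on 7]
9. ~r, 1   [~|-rule on 7]
Accessibility: 0R0, 0R1, 1R0, 1R1
The negation has an open branch (countermodel exists).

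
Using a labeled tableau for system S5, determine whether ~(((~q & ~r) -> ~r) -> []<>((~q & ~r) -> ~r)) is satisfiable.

1. ~(((~q & ~r) -> ~r) -> []<>((~q & ~r) -> ~r)), w0
2. (~q & ~r) -> ~r, w0
3. ~[]<>((~q & ~r) -> ~r), w0
4. ~(~q & ~r), w0
5. r, w0
6. ~<>((~q & ~r) -> ~r), w1
7. ~((~q & ~r) -> ~r), w0
8. ~q & ~r, w0
9. ~q, w0
10. ~r, w0
Accessibility: w0Rw0, w0Rw1, w1Rw0, w1Rw1
Branch closes: r and ~r both at w0.
Every branch closes; the branch above is one of them.

No, unsatisfiable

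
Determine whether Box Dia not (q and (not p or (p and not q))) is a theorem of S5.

Tableau for the negation not Box Dia not (q and (not p or (p and not q))):
1. not Box Dia not (q and (not p or (p and not q))), w0
2. not Dia not (q and (not p or (p and not q))), w1
3. q and (not p or (p and not q)), w0
4. q, w0
5. not p or (p and not q), w0
6. q and (not p or (p and not q)), w1
7. q, w1
8. not p or (p and not q), w1
9. not p, w0
10. not p, w1
Accessibility: w0Rw0, w0Rw1, w1Rw0, w1Rw1
The negation has an open branch (countermodel exists).

Invalid (countermodel exists)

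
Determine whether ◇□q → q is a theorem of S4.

No, not valid

Tableau for the negation ¬(◇□q → q):
1. ¬(◇□q → q), 0
2. ◇□q, 0
3. ¬q, 0
4. □q, 1
5. q, 1
Accessibility: 0R0, 0R1, 1R1
The negation has an open branch (countermodel exists).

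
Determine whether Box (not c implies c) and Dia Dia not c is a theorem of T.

Tableau for the negation not (Box (not c implies c) and Dia Dia not c):
1. not (Box (not c implies c) and Dia Dia not c), w0
2. not Dia Dia not c, w0
3. not Dia not c, w0
4. c, w0
Accessibility: w0Rw0
The negation has an open branch (countermodel exists).

Not valid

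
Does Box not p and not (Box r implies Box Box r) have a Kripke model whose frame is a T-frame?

1. Box not p and not (Box r implies Box Box r), 0
2. Box not p, 0   [and-rule on 1]
3. not (Box r implies Box Box r), 0   [and-rule on 1]
4. Box r, 0   [neg-implies-rule on 3]
5. not Box Box r, 0   [neg-implies-rule on 3]
6. not p, 0   [Box-rule on 2 via 0R0]
7. r, 0   [Box-rule on 4 via 0R0]
8. not Box r, 1   [neg-Box-rule on 5: fresh world 1, 0R1]
9. not p, 1   [Box-rule on 2 via 0R1]
10. r, 1   [Box-rule on 4 via 0R1]
11. not r, 2   [neg-Box-rule on 8: fresh world 2, 1R2]
Accessibility: 0R0, 0R1, 1R1, 1R2, 2R2

Satisfiable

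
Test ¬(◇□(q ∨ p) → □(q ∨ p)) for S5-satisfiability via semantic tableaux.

1. ¬(◇□(q ∨ p) → □(q ∨ p)), w0
2. ◇□(q ∨ p), w0
3. ¬□(q ∨ p), w0
4. □(q ∨ p), w1
5. q ∨ p, w0
6. q ∨ p, w1
7. p, w0
8. p, w1
9. ¬(q ∨ p), w2
10. ¬q, w2
11. ¬p, w2
12. q ∨ p, w2
13. p, w2
Accessibility: w0Rw0, w0Rw1, w0Rw2, w1Rw0, w1Rw1, w1Rw2, w2Rw0, w2Rw1, w2Rw2
Branch closes: p and ¬p both at w2.
All branches of the tableau close; one closing branch shown above.

No, unsatisfiable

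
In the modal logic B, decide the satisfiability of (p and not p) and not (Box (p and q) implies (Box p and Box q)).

No, unsatisfiable

1. (p and not p) and not (Box (p and q) implies (Box p and Box q)), 0
2. p and not p, 0
3. not (Box (p and q) implies (Box p and Box q)), 0
4. p, 0
5. not p, 0
Accessibility: 0R0
Branch closes: p and not p both at 0.
Every branch closes; the branch above is one of them.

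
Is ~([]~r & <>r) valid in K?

Valid in K

Tableau for the negation []~r & <>r:
1. []~r & <>r, u
2. []~r, u
3. <>r, u
4. r, v
5. ~r, v
Accessibility: uRv
Branch closes: r and ~r both at v.
Every branch of the negation's tableau closes; the branch above is one of them.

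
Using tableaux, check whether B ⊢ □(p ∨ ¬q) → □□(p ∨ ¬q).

Invalid (countermodel exists)

Tableau for the negation ¬(□(p ∨ ¬q) → □□(p ∨ ¬q)):
1. ¬(□(p ∨ ¬q) → □□(p ∨ ¬q)), w0
2. □(p ∨ ¬q), w0
3. ¬□□(p ∨ ¬q), w0
4. p ∨ ¬q, w0
5. ¬q, w0
6. ¬□(p ∨ ¬q), w1
7. p ∨ ¬q, w1
8. ¬q, w1
9. ¬(p ∨ ¬q), w2
10. ¬p, w2
11. q, w2
Accessibility: w0Rw0, w0Rw1, w1Rw0, w1Rw1, w1Rw2, w2Rw1, w2Rw2
The negation has an open branch (countermodel exists).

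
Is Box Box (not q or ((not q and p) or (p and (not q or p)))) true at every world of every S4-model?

Tableau for the negation not Box Box (not q or ((not q and p) or (p and (not q or p)))):
1. not Box Box (not q or ((not q and p) or (p and (not q or p)))), 0
2. not Box (not q or ((not q and p) or (p and (not q or p)))), 1
3. not (not q or ((not q and p) or (p and (not q or p)))), 2
4. q, 2
5. not ((not q and p) or (p and (not q or p))), 2
6. not (not q and p), 2
7. not (p and (not q or p)), 2
8. not p, 2
9. not (not q or p), 2
Accessibility: 0R0, 0R1, 0R2, 1R1, 1R2, 2R2
The negation has an open branch (countermodel exists).

No, not valid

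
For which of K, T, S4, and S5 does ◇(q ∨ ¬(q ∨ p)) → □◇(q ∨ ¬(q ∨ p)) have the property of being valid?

S5-tableau for the negation ¬(◇(q ∨ ¬(q ∨ p)) → □◇(q ∨ ¬(q ∨ p))):
1. ¬(◇(q ∨ ¬(q ∨ p)) → □◇(q ∨ ¬(q ∨ p))), w0
2. ◇(q ∨ ¬(q ∨ p)), w0   [¬→-rule on 1]
3. ¬□◇(q ∨ ¬(q ∨ p)), w0   [¬→-rule on 1]
4. q ∨ ¬(q ∨ p), w1   [◇-rule on 2: fresh world w1, w0Rw1]
5. ¬(q ∨ p), w1   [∨-rule on 4 (branches; this branch)]
6. ¬q, w1   [¬∨-rule on 5]
7. ¬p, w1   [¬∨-rule on 5]
8. ¬◇(q ∨ ¬(q ∨ p)), w2   [¬□-rule on 3: fresh world w2, w0Rw2]
9. ¬(q ∨ ¬(q ∨ p)), w0   [¬◇-rule on 8 via w2Rw0]
10. ¬q, w0   [¬∨-rule on 9]
11. q ∨ p, w0   [¬∨-rule on 9]
12. ¬(q ∨ ¬(q ∨ p)), w1   [¬◇-rule on 8 via w2Rw1]
13. q ∨ p, w1   [¬∨-rule on 12]
14. ¬(q ∨ ¬(q ∨ p)), w2   [¬◇-rule on 8 via w2Rw2]
15. ¬q, w2   [¬∨-rule on 14]
16. q ∨ p, w2   [¬∨-rule on 14]
17. p, w0   [∨-rule on 11 (branches; this branch)]
18. p, w1   [∨-rule on 13 (branches; this branch)]
Accessibility: w0Rw0, w0Rw1, w0Rw2, w1Rw0, w1Rw1, w1Rw2, w2Rw0, w2Rw1, w2Rw2
Branch closes: p and ¬p both at w1.
Every branch closes (one shown): valid in S5.
S4-tableau for the negation ¬(◇(q ∨ ¬(q ∨ p)) → □◇(q ∨ ¬(q ∨ p))):
1. ¬(◇(q ∨ ¬(q ∨ p)) → □◇(q ∨ ¬(q ∨ p))), w0
2. ◇(q ∨ ¬(q ∨ p)), w0   [¬→-rule on 1]
3. ¬□◇(q ∨ ¬(q ∨ p)), w0   [¬→-rule on 1]
4. q ∨ ¬(q ∨ p), w1   [◇-rule on 2: fresh world w1, w0Rw1]
5. ¬(q ∨ p), w1   [∨-rule on 4 (branches; this branch)]
6. ¬q, w1   [¬∨-rule on 5]
7. ¬p, w1   [¬∨-rule on 5]
8. ¬◇(q ∨ ¬(q ∨ p)), w2   [¬□-rule on 3: fresh world w2, w0Rw2]
9. ¬(q ∨ ¬(q ∨ p)), w2   [¬◇-rule on 8 via w2Rw2]
10. ¬q, w2   [¬∨-rule on 9]
11. q ∨ p, w2   [¬∨-rule on 9]
12. p, w2   [∨-rule on 11 (branches; this branch)]
Accessibility: w0Rw0, w0Rw1, w0Rw2, w1Rw1, w2Rw2
Complete open branch: countermodel on an S4-frame, so not valid in S4, nor in K, T (the same frame is also a K-frame and a T-frame).

S5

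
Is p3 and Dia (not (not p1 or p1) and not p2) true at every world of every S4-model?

Not valid

Tableau for the negation not (p3 and Dia (not (not p1 or p1) and not p2)):
1. not (p3 and Dia (not (not p1 or p1) and not p2)), 0
2. not Dia (not (not p1 or p1) and not p2), 0
3. not (not (not p1 or p1) and not p2), 0
4. p2, 0
Accessibility: 0R0
The negation has an open branch (countermodel exists).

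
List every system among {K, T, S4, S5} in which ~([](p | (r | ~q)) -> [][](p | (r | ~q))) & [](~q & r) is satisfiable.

S4-tableau for the formula:
1. ~([](p | (r | ~q)) -> [][](p | (r | ~q))) & [](~q & r), u
2. ~([](p | (r | ~q)) -> [][](p | (r | ~q))), u
3. [](~q & r), u
4. [](p | (r | ~q)), u
5. ~[][](p | (r | ~q)), u
6. ~q & r, u
7. ~q, u
8. r, u
9. p | (r | ~q), u
10. r | ~q, u
11. ~[](p | (r | ~q)), v
12. ~q & r, v
13. ~q, v
14. r, v
15. p | (r | ~q), v
16. r | ~q, v
17. ~(p | (r | ~q)), w
18. ~p, w
19. ~(r | ~q), w
20. ~r, w
21. q, w
22. ~q & r, w
23. ~q, w
24. r, w
Accessibility: uRu, uRv, uRw, vRv, vRw, wRw
Branch closes: q and ~q both at w.
Every branch closes (one shown): unsatisfiable in S4, hence also in S5 (every S5-frame is an S4-frame).
T-tableau for the formula:
1. ~([](p | (r | ~q)) -> [][](p | (r | ~q))) & [](~q & r), u
2. ~([](p | (r | ~q)) -> [][](p | (r | ~q))), u
3. [](~q & r), u
4. [](p | (r | ~q)), u
5. ~[][](p | (r | ~q)), u
6. ~q & r, u
7. ~q, u
8. r, u
9. p | (r | ~q), u
10. r | ~q, u
11. ~[](p | (r | ~q)), v
12. ~q & r, v
13. ~q, v
14. r, v
15. p | (r | ~q), v
16. r | ~q, v
17. ~(p | (r | ~q)), w
18. ~p, w
19. ~(r | ~q), w
20. ~r, w
21. q, w
Accessibility: uRu, uRv, vRv, vRw, wRw
Complete open branch: satisfiable in T, hence also in K (this T-model is also a K-model).

K, T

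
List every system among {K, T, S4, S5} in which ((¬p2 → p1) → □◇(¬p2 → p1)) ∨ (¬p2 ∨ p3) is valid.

S4-tableau for the negation ¬(((¬p2 → p1) → □◇(¬p2 → p1)) ∨ (¬p2 ∨ p3)):
1. ¬(((¬p2 → p1) → □◇(¬p2 → p1)) ∨ (¬p2 ∨ p3)), u
2. ¬((¬p2 → p1) → □◇(¬p2 → p1)), u
3. ¬(¬p2 ∨ p3), u
4. ¬p2 → p1, u
5. ¬□◇(¬p2 → p1), u
6. p2, u
7. ¬p3, u
8. p1, u
9. ¬◇(¬p2 → p1), v
10. ¬(¬p2 → p1), v
11. ¬p2, v
12. ¬p1, v
Accessibility: uRu, uRv, vRv
Complete open branch: countermodel on an S4-frame, so not valid in S4, nor in K, T (the same frame is also a K-frame and a T-frame).
S5-tableau for the negation ¬(((¬p2 → p1) → □◇(¬p2 → p1)) ∨ (¬p2 ∨ p3)):
1. ¬(((¬p2 → p1) → □◇(¬p2 → p1)) ∨ (¬p2 ∨ p3)), u
2. ¬((¬p2 → p1) → □◇(¬p2 → p1)), u
3. ¬(¬p2 ∨ p3), u
4. ¬p2 → p1, u
5. ¬□◇(¬p2 → p1), u
6. p2, u
7. ¬p3, u
8. p1, u
9. ¬◇(¬p2 → p1), v
10. ¬(¬p2 → p1), u
11. ¬p2, u
12. ¬p1, u
Accessibility: uRu, uRv, vRu, vRv
Branch closes: p2 and ¬p2 both at u.
Every branch closes (one shown): valid in S5.

S5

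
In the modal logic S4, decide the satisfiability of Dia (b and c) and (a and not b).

1. Dia (b and c) and (a and not b), 0
2. Dia (b and c), 0   [and-rule on 1]
3. a and not b, 0   [and-rule on 1]
4. a, 0   [and-rule on 3]
5. not b, 0   [and-rule on 3]
6. b and c, 1   [Dia-rule on 2: fresh world 1, 0R1]
7. b, 1   [and-rule on 6]
8. c, 1   [and-rule on 6]
Accessibility: 0R0, 0R1, 1R1

Satisfiable (open branch found)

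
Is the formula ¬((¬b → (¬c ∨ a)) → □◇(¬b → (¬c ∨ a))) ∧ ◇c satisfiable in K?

1. ¬((¬b → (¬c ∨ a)) → □◇(¬b → (¬c ∨ a))) ∧ ◇c, 0
2. ¬((¬b → (¬c ∨ a)) → □◇(¬b → (¬c ∨ a))), 0
3. ◇c, 0
4. ¬b → (¬c ∨ a), 0
5. ¬□◇(¬b → (¬c ∨ a)), 0
6. ¬c ∨ a, 0
7. a, 0
8. c, 1
9. ¬◇(¬b → (¬c ∨ a)), 2
Accessibility: 0R1, 0R2

Satisfiable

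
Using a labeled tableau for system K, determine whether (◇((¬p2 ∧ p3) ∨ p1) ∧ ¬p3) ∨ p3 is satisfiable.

Satisfiable (open branch found)

1. (◇((¬p2 ∧ p3) ∨ p1) ∧ ¬p3) ∨ p3, 0
2. p3, 0   [∨-rule on 1 (branches; this branch)]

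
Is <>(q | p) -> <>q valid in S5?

Tableau for the negation ~(<>(q | p) -> <>q):
1. ~(<>(q | p) -> <>q), u
2. <>(q | p), u
3. ~<>q, u
4. ~q, u
5. q | p, v
6. ~q, v
7. p, v
Accessibility: uRu, uRv, vRu, vRv
The negation has an open branch (countermodel exists).

Invalid (countermodel exists)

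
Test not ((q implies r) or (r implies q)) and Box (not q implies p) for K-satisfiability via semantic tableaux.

Unsatisfiable

1. not ((q implies r) or (r implies q)) and Box (not q implies p), w0
2. not ((q implies r) or (r implies q)), w0   [and-rule on 1]
3. Box (not q implies p), w0   [and-rule on 1]
4. not (q implies r), w0   [neg-or-rule on 2]
5. not (r implies q), w0   [neg-or-rule on 2]
6. q, w0   [neg-implies-rule on 4]
7. not r, w0   [neg-implies-rule on 4]
8. r, w0   [neg-implies-rule on 5]
9. not q, w0   [neg-implies-rule on 5]
Branch closes: r and not r both at w0.
(One branch shown.) All branches close.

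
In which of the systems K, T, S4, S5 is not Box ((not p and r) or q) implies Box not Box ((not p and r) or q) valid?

S5

S5-tableau for the negation not (not Box ((not p and r) or q) implies Box not Box ((not p and r) or q)):
1. not (not Box ((not p and r) or q) implies Box not Box ((not p and r) or q)), u
2. not Box ((not p and r) or q), u
3. not Box not Box ((not p and r) or q), u
4. not ((not p and r) or q), v
5. not (not p and r), v
6. not q, v
7. not r, v
8. Box ((not p and r) or q), w
9. (not p and r) or q, u
10. (not p and r) or q, v
11. (not p and r) or q, w
12. not p and r, u
13. not p, u
14. r, u
15. not p and r, v
16. not p, v
17. r, v
Accessibility: uRu, uRv, uRw, vRu, vRv, vRw, wRu, wRv, wRw
Branch closes: r and not r both at v.
Every branch closes (one shown): valid in S5.
S4-tableau for the negation not (not Box ((not p and r) or q) implies Box not Box ((not p and r) or q)):
1. not (not Box ((not p and r) or q) implies Box not Box ((not p and r) or q)), u
2. not Box ((not p and r) or q), u
3. not Box not Box ((not p and r) or q), u
4. not ((not p and r) or q), v
5. not (not p and r), v
6. not q, v
7. not r, v
8. Box ((not p and r) or q), w
9. (not p and r) or q, w
10. q, w
Accessibility: uRu, uRv, uRw, vRv, wRw
Complete open branch: countermodel on an S4-frame, so not valid in S4, nor in K, T (the same frame is also a K-frame and a T-frame).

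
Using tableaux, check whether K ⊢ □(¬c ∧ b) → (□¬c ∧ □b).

Tableau for the negation ¬(□(¬c ∧ b) → (□¬c ∧ □b)):
1. ¬(□(¬c ∧ b) → (□¬c ∧ □b)), u
2. □(¬c ∧ b), u
3. ¬(□¬c ∧ □b), u
4. ¬□b, u
5. ¬b, v
6. ¬c ∧ b, v
7. ¬c, v
8. b, v
Accessibility: uRv
Branch closes: b and ¬b both at v.
All branches of the negation close; one closing branch shown above.

Yes, valid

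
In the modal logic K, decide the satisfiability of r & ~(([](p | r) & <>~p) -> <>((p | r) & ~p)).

1. r & ~(([](p | r) & <>~p) -> <>((p | r) & ~p)), u
2. r, u
3. ~(([](p | r) & <>~p) -> <>((p | r) & ~p)), u
4. [](p | r) & <>~p, u
5. ~<>((p | r) & ~p), u
6. [](p | r), u
7. <>~p, u
8. ~p, v
9. ~((p | r) & ~p), v
10. p | r, v
11. ~(p | r), v
12. ~r, v
13. r, v
Accessibility: uRv
Branch closes: r and ~r both at v.
Every branch closes; the branch above is one of them.

Unsatisfiable (every branch closes)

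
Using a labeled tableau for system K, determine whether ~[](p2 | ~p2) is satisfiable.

No, unsatisfiable

1. ~[](p2 | ~p2), u
2. ~(p2 | ~p2), v
3. ~p2, v
4. p2, v
Accessibility: uRv
Branch closes: p2 and ~p2 both at v.
Every branch closes; the branch above is one of them.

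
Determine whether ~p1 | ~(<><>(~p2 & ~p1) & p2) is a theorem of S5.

Not valid

Tableau for the negation ~(~p1 | ~(<><>(~p2 & ~p1) & p2)):
1. ~(~p1 | ~(<><>(~p2 & ~p1) & p2)), u
2. p1, u
3. <><>(~p2 & ~p1) & p2, u
4. <><>(~p2 & ~p1), u
5. p2, u
6. <>(~p2 & ~p1), v
7. ~p2 & ~p1, w
8. ~p2, w
9. ~p1, w
Accessibility: uRu, uRv, uRw, vRu, vRv, vRw, wRu, wRv, wRw
The negation has an open branch (countermodel exists).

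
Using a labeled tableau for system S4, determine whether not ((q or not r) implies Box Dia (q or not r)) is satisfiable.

Yes, satisfiable

1. not ((q or not r) implies Box Dia (q or not r)), w0
2. q or not r, w0
3. not Box Dia (q or not r), w0
4. not r, w0
5. not Dia (q or not r), w1
6. not (q or not r), w1
7. not q, w1
8. r, w1
Accessibility: w0Rw0, w0Rw1, w1Rw1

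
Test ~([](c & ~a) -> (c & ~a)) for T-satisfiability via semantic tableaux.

1. ~([](c & ~a) -> (c & ~a)), 0
2. [](c & ~a), 0
3. ~(c & ~a), 0
4. c & ~a, 0
5. c, 0
6. ~a, 0
7. a, 0
Accessibility: 0R0
Branch closes: a and ~a both at 0.
(One branch shown.) All branches close.

Unsatisfiable (every branch closes)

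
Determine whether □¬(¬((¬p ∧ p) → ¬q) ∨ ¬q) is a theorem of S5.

Tableau for the negation ¬□¬(¬((¬p ∧ p) → ¬q) ∨ ¬q):
1. ¬□¬(¬((¬p ∧ p) → ¬q) ∨ ¬q), u
2. ¬((¬p ∧ p) → ¬q) ∨ ¬q, v
3. ¬q, v
Accessibility: uRu, uRv, vRu, vRv
The negation has an open branch (countermodel exists).

No, not valid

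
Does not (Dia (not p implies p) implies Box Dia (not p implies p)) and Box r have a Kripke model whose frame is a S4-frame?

1. not (Dia (not p implies p) implies Box Dia (not p implies p)) and Box r, w0
2. not (Dia (not p implies p) implies Box Dia (not p implies p)), w0
3. Box r, w0
4. Dia (not p implies p), w0
5. not Box Dia (not p implies p), w0
6. r, w0
7. not p implies p, w1
8. r, w1
9. p, w1
10. not Dia (not p implies p), w2
11. r, w2
12. not (not p implies p), w2
13. not p, w2
Accessibility: w0Rw0, w0Rw1, w0Rw2, w1Rw1, w2Rw2

Satisfiable (open branch found)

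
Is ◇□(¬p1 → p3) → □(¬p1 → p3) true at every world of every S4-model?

Tableau for the negation ¬(◇□(¬p1 → p3) → □(¬p1 → p3)):
1. ¬(◇□(¬p1 → p3) → □(¬p1 → p3)), w0
2. ◇□(¬p1 → p3), w0   [¬→-rule on 1]
3. ¬□(¬p1 → p3), w0   [¬→-rule on 1]
4. □(¬p1 → p3), w1   [◇-rule on 2: fresh world w1, w0Rw1]
5. ¬p1 → p3, w1   [□-rule on 4 via w1Rw1]
6. p3, w1   [→-rule on 5 (branches; this branch)]
7. ¬(¬p1 → p3), w2   [¬□-rule on 3: fresh world w2, w0Rw2]
8. ¬p1, w2   [¬→-rule on 7]
9. ¬p3, w2   [¬→-rule on 7]
Accessibility: w0Rw0, w0Rw1, w0Rw2, w1Rw1, w2Rw2
The negation has an open branch (countermodel exists).

Not valid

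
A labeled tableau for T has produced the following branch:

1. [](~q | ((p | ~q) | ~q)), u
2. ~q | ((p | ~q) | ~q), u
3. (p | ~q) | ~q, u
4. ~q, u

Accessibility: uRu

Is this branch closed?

There is no literal clash: for every atom and world, at most one sign appears.

No, open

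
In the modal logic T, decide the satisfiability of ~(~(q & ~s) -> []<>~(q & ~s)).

1. ~(~(q & ~s) -> []<>~(q & ~s)), 0
2. ~(q & ~s), 0   [~->-rule on 1]
3. ~[]<>~(q & ~s), 0   [~->-rule on 1]
4. s, 0   [~&-rule on 2 (branches; this branch)]
5. ~<>~(q & ~s), 1   [~[]-rule on 3: fresh world 1, 0R1]
6. q & ~s, 1   [~<>-rule on 5 via 1R1]
7. q, 1   [&-rule on 6]
8. ~s, 1   [&-rule on 6]
Accessibility: 0R0, 0R1, 1R1

Satisfiable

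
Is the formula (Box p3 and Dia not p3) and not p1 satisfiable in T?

1. (Box p3 and Dia not p3) and not p1, u
2. Box p3 and Dia not p3, u
3. not p1, u
4. Box p3, u
5. Dia not p3, u
6. p3, u
7. not p3, v
8. p3, v
Accessibility: uRu, uRv, vRv
Branch closes: p3 and not p3 both at v.
All branches of the tableau close; one closing branch shown above.

No, unsatisfiable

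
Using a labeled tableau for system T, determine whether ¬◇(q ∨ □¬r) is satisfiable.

Satisfiable

1. ¬◇(q ∨ □¬r), 0
2. ¬(q ∨ □¬r), 0
3. ¬q, 0
4. ¬□¬r, 0
5. r, 1
6. ¬(q ∨ □¬r), 1
7. ¬q, 1
8. ¬□¬r, 1
9. r, 2
Accessibility: 0R0, 0R1, 1R1, 1R2, 2R2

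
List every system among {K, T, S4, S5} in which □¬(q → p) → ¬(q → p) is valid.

K-tableau for the negation ¬(□¬(q → p) → ¬(q → p)):
1. ¬(□¬(q → p) → ¬(q → p)), w0
2. □¬(q → p), w0
3. q → p, w0
4. p, w0
Complete open branch: countermodel on a K-frame, so not valid in K.
T-tableau for the negation ¬(□¬(q → p) → ¬(q → p)):
1. ¬(□¬(q → p) → ¬(q → p)), w0
2. □¬(q → p), w0
3. q → p, w0
4. ¬(q → p), w0
5. q, w0
6. ¬p, w0
7. p, w0
Accessibility: w0Rw0
Branch closes: p and ¬p both at w0.
Every branch closes (one shown): valid in T, hence also in S4, S5 (every theorem of T is a theorem of S4 and S5).

T, S4, S5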